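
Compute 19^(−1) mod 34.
Apply the extended Euclidean algorithm to (34, 19), tracking rows (r, s, t) with s·34 + t·19 = r. Each division r_prev = q·r_cur + r_new produces the new row as (previous row) − q·(current row):
  row A: (34, 1, 0)   [1·34 + 0·19 = 34]
  row B: (19, 0, 1)   [0·34 + 1·19 = 19]
  34 = 1·19 + 15   → row C = row A − 1·row B = (15, 1, −1)   [check: 1·34 − 1·19 = 15]
  19 = 1·15 + 4   → row D = row B − 1·row C = (4, −1, 2)   [check: −1·34 + 2·19 = 4]
  15 = 3·4 + 3   → row E = row C − 3·row D = (3, 4, −7)   [check: 4·34 − 7·19 = 3]
  4 = 1·3 + 1   → row F = row D − 1·row E = (1, −5, 9)   [check: −5·34 + 9·19 = 1]
  3 = 3·1 + 0   → remainder 0, stop. gcd = 1 (last nonzero row F).
The gcd is 1, so 19 is invertible mod 34. The last nonzero row gives −5·34 + 9·19 = 1, so t = 9. So 19^(−1) ≡ 9 (mod 34). Verify: 19 · 9 = 171 ≡ 1 (mod 34). ✓

Final answer: 19^(−1) ≡ 9 (mod 34)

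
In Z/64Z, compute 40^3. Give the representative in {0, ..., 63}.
0

Use repeated squaring. Binary(3) = 11. Walk through the bits of the exponent 3 left-to-right: at each bit after the leading one, square the running value, then multiply by 40 if the bit is 1 (always reducing mod 64):
  bit 1 = 1 (leading): start with 40.
  bit 2 = 1: square 40^2 = 1600 ≡ 0; bit is 1, so multiply 0·40 = 0 (mod 64).
Final value: 40^3 ≡ 0 (mod 64).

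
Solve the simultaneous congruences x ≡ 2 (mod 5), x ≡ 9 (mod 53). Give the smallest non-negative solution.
The moduli 5, 53 are pairwise coprime, so by the CRT there is a unique solution mod 5·53 = 265.
Solve by successive substitution. Start with x ≡ 2 (mod 5).
  Combine with x ≡ 9 (mod 53): write x = 2 + 5·t and require 2 + 5·t ≡ 9 (mod 53), i.e. 5·t ≡ 9 − 2 ≡ 7 (mod 53). Since 5^(−1) ≡ 32 (mod 53), t ≡ 32·7 ≡ 12 (mod 53). So x ≡ 2 + 5·12 = 62 (mod 265).
Unique solution in [0, 265): x = 62.

Final answer: x ≡ 62 (mod 265); the representative in [0, 265) is 62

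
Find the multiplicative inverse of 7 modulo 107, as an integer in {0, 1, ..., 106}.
Apply the extended Euclidean algorithm to (107, 7), tracking rows (r, s, t) with s·107 + t·7 = r. Each division r_prev = q·r_cur + r_new produces the new row as (previous row) − q·(current row):
  row A: (107, 1, 0)   [1·107 + 0·7 = 107]
  row B: (7, 0, 1)   [0·107 + 1·7 = 7]
  107 = 15·7 + 2   → row C = row A − 15·row B = (2, 1, −15)   [check: 1·107 − 15·7 = 2]
  7 = 3·2 + 1   → row D = row B − 3·row C = (1, −3, 46)   [check: −3·107 + 46·7 = 1]
  2 = 2·1 + 0   → remainder 0, stop. gcd = 1 (last nonzero row D).
The gcd is 1, so 7 is invertible mod 107. The last nonzero row gives −3·107 + 46·7 = 1, so t = 46. So 7^(−1) ≡ 46 (mod 107). Verify: 7 · 46 = 322 ≡ 1 (mod 107). ✓

Final answer: 7^(−1) ≡ 46 (mod 107)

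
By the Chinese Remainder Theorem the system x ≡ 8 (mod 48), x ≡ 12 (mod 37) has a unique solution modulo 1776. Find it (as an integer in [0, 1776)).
The moduli 48, 37 are pairwise coprime, so by the CRT there is a unique solution mod 48·37 = 1776.
Solve by successive substitution. Start with x ≡ 8 (mod 48).
  Combine with x ≡ 12 (mod 37): write x = 8 + 48·t and require 8 + 48·t ≡ 12 (mod 37), i.e. 48·t ≡ 12 − 8 ≡ 4 (mod 37). Since 48^(−1) ≡ 27 (mod 37) (48 ≡ 11 (mod 37)), t ≡ 27·4 ≡ 34 (mod 37). So x ≡ 8 + 48·34 = 1640 (mod 1776).
Unique solution in [0, 1776): x = 1640.

Final answer: x ≡ 1640 (mod 1776); the representative in [0, 1776) is 1640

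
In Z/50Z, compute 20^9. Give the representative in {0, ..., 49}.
0

Use repeated squaring. Binary(9) = 1001. Walk through the bits of the exponent 9 left-to-right: at each bit after the leading one, square the running value, then multiply by 20 if the bit is 1 (always reducing mod 50):
  bit 1 = 1 (leading): start with 20.
  bit 2 = 0: square 20^2 = 400 ≡ 0 (mod 50).
  bit 3 = 0: square 0^2 = 0 (mod 50).
  bit 4 = 1: square 0^2 = 0; bit is 1, so multiply 0·20 = 0 (mod 50).
Final value: 20^9 ≡ 0 (mod 50).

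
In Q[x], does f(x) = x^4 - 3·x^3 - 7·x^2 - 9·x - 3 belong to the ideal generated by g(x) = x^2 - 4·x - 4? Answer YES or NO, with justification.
In Q[x] the ideal (g) consists of all multiples of g, so f ∈ (g) iff g | f, i.e. iff the remainder of f on division by g is 0. Divide f by g (g is monic, so eliminate the leading term of the running remainder at each step):
  leading term x^4: subtract (x^2)·g(x) = x^4 - 4·x^3 - 4·x^2, leaving x^3 - 3·x^2 - 9·x - 3
  leading term x^3: subtract (x)·g(x) = x^3 - 4·x^2 - 4·x, leaving x^2 - 5·x - 3
  leading term x^2: subtract (1)·g(x) = x^2 - 4·x - 4, leaving 1 - x
The remainder r(x) = 1 - x ≠ 0 (and deg r < deg g), so g ∤ f, i.e. f ∉ (g).

Final answer: NO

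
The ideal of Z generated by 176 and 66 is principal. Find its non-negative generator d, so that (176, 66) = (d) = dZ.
(176, 66) = (22); d = 22

In the PID Z, (a, b) is generated by gcd(a, b). Compute gcd(176, 66) with the extended Euclidean algorithm, tracking rows (r, s, t) with s·176 + t·66 = r:
  row A: (176, 1, 0)   [1·176 + 0·66 = 176]
  row B: (66, 0, 1)   [0·176 + 1·66 = 66]
  176 = 2·66 + 44   → row C = row A − 2·row B = (44, 1, −2)   [check: 1·176 − 2·66 = 44]
  66 = 1·44 + 22   → row D = row B − 1·row C = (22, −1, 3)   [check: −1·176 + 3·66 = 22]
  44 = 2·22 + 0   → remainder 0, stop. gcd = 22 (last nonzero row D).
So gcd(176, 66) = 22, with Bézout identity −1·176 + 3·66 = 22. Containment (⊇): the Bézout identity exhibits 22 as an element of (176, 66), giving (22) ⊆ (176, 66). Containment (⊆): since 22 | 176 and 22 | 66 (176 = 22·8, 66 = 22·3), every Z-linear combination of 176 and 66 is divisible by 22, so (176, 66) ⊆ (22). Therefore (176, 66) = (22), d = 22.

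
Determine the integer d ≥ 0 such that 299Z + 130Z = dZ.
(299, 130) = (13); d = 13

In the PID Z, (a, b) is generated by gcd(a, b). Compute gcd(299, 130) with the extended Euclidean algorithm, tracking rows (r, s, t) with s·299 + t·130 = r:
  row A: (299, 1, 0)   [1·299 + 0·130 = 299]
  row B: (130, 0, 1)   [0·299 + 1·130 = 130]
  299 = 2·130 + 39   → row C = row A − 2·row B = (39, 1, −2)   [check: 1·299 − 2·130 = 39]
  130 = 3·39 + 13   → row D = row B − 3·row C = (13, −3, 7)   [check: −3·299 + 7·130 = 13]
  39 = 3·13 + 0   → remainder 0, stop. gcd = 13 (last nonzero row D).
So gcd(299, 130) = 13, with Bézout identity −3·299 + 7·130 = 13. Containment (⊇): the Bézout identity exhibits 13 as an element of (299, 130), giving (13) ⊆ (299, 130). Containment (⊆): since 13 | 299 and 13 | 130 (299 = 13·23, 130 = 13·10), every Z-linear combination of 299 and 130 is divisible by 13, so (299, 130) ⊆ (13). Therefore (299, 130) = (13), d = 13.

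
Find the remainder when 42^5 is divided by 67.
27

Use repeated squaring. Binary(5) = 101. Walk through the bits of the exponent 5 left-to-right: at each bit after the leading one, square the running value, then multiply by 42 if the bit is 1 (always reducing mod 67):
  bit 1 = 1 (leading): start with 42.
  bit 2 = 0: square 42^2 = 1764 ≡ 22 (mod 67).
  bit 3 = 1: square 22^2 = 484 ≡ 15; bit is 1, so multiply 15·42 = 630 ≡ 27 (mod 67).
Final value: 42^5 ≡ 27 (mod 67).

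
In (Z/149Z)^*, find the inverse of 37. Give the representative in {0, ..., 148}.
Apply the extended Euclidean algorithm to (149, 37), tracking rows (r, s, t) with s·149 + t·37 = r. Each division r_prev = q·r_cur + r_new produces the new row as (previous row) − q·(current row):
  row A: (149, 1, 0)   [1·149 + 0·37 = 149]
  row B: (37, 0, 1)   [0·149 + 1·37 = 37]
  149 = 4·37 + 1   → row C = row A − 4·row B = (1, 1, −4)   [check: 1·149 − 4·37 = 1]
  37 = 37·1 + 0   → remainder 0, stop. gcd = 1 (last nonzero row C).
The gcd is 1, so 37 is invertible mod 149. The last nonzero row gives 1·149 − 4·37 = 1, so t = −4. So 37^(−1) ≡ −4 ≡ 145 (mod 149). Verify: 37 · 145 = 5365 ≡ 1 (mod 149). ✓

Final answer: 37^(−1) ≡ 145 (mod 149)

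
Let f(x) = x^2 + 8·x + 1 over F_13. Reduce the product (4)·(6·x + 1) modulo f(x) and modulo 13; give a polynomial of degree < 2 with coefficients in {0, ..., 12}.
Multiply as integer polynomials: a · b = 24·x + 4. Reducing coefficients mod 13: a · b ≡ 11·x + 4. This already has degree < 2, so no reduction by f is needed. Hence a · b ≡ 11·x + 4 in F_13[x]/(f).

Final answer: a · b ≡ 11·x + 4 (mod f(x))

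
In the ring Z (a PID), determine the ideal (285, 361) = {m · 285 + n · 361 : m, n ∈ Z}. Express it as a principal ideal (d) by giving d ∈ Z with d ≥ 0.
(285, 361) = (19); d = 19

In the PID Z, (a, b) is generated by gcd(a, b). Compute gcd(361, 285) with the extended Euclidean algorithm, tracking rows (r, s, t) with s·361 + t·285 = r:
  row A: (361, 1, 0)   [1·361 + 0·285 = 361]
  row B: (285, 0, 1)   [0·361 + 1·285 = 285]
  361 = 1·285 + 76   → row C = row A − 1·row B = (76, 1, −1)   [check: 1·361 − 1·285 = 76]
  285 = 3·76 + 57   → row D = row B − 3·row C = (57, −3, 4)   [check: −3·361 + 4·285 = 57]
  76 = 1·57 + 19   → row E = row C − 1·row D = (19, 4, −5)   [check: 4·361 − 5·285 = 19]
  57 = 3·19 + 0   → remainder 0, stop. gcd = 19 (last nonzero row E).
So gcd(285, 361) = 19, with Bézout identity 4·361 − 5·285 = 19. Containment (⊇): the Bézout identity exhibits 19 as an element of (285, 361), giving (19) ⊆ (285, 361). Containment (⊆): since 19 | 285 and 19 | 361 (285 = 19·15, 361 = 19·19), every Z-linear combination of 285 and 361 is divisible by 19, so (285, 361) ⊆ (19). Therefore (285, 361) = (19), d = 19.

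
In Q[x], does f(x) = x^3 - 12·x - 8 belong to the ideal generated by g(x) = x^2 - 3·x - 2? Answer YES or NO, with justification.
In Q[x] the ideal (g) consists of all multiples of g, so f ∈ (g) iff g | f, i.e. iff the remainder of f on division by g is 0. Divide f by g (g is monic, so eliminate the leading term of the running remainder at each step):
  leading term x^3: subtract (x)·g(x) = x^3 - 3·x^2 - 2·x, leaving 3·x^2 - 10·x - 8
  leading term 3·x^2: subtract (3)·g(x) = 3·x^2 - 9·x - 6, leaving -x - 2
The remainder r(x) = -x - 2 ≠ 0 (and deg r < deg g), so g ∤ f, i.e. f ∉ (g).

Final answer: NO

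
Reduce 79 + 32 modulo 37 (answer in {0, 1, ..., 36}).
Reduce the summands first: 79 ≡ 5 (mod 37), so 79 + 32 ≡ 5 + 32 (mod 37). 5 + 32 = 37; 37 = 1·37 + 0, so (79 + 32) mod 37 = 0.

Final answer: 0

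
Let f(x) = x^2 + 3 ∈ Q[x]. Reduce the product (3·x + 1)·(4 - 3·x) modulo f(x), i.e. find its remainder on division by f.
a · b ≡ 9·x + 31 (mod f(x))

First multiply in Q[x] without reducing: a · b = -9·x^2 + 9·x + 4. Now divide by f(x) = x^2 + 3, eliminating the leading term at each step:
  leading term -9·x^2: subtract (-9)·f(x) = -9·x^2 - 27, leaving 9·x + 31
The degree is now < 2, so this is the remainder. Hence a · b ≡ 9·x + 31 in Q[x]/(f).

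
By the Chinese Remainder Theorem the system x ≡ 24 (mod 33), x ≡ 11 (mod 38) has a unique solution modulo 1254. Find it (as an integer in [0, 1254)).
x ≡ 1113 (mod 1254); the representative in [0, 1254) is 1113

The moduli 33, 38 are pairwise coprime, so by the CRT there is a unique solution mod 33·38 = 1254.
Solve by successive substitution. Start with x ≡ 24 (mod 33).
  Combine with x ≡ 11 (mod 38): write x = 24 + 33·t and require 24 + 33·t ≡ 11 (mod 38), i.e. 33·t ≡ 11 − 24 ≡ 25 (mod 38). Since 33^(−1) ≡ 15 (mod 38), t ≡ 15·25 ≡ 33 (mod 38). So x ≡ 24 + 33·33 = 1113 (mod 1254).
Unique solution in [0, 1254): x = 1113.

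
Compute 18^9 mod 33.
30

Use repeated squaring. Binary(9) = 1001. Walk through the bits of the exponent 9 left-to-right: at each bit after the leading one, square the running value, then multiply by 18 if the bit is 1 (always reducing mod 33):
  bit 1 = 1 (leading): start with 18.
  bit 2 = 0: square 18^2 = 324 ≡ 27 (mod 33).
  bit 3 = 0: square 27^2 = 729 ≡ 3 (mod 33).
  bit 4 = 1: square 3^2 = 9; bit is 1, so multiply 9·18 = 162 ≡ 30 (mod 33).
Final value: 18^9 ≡ 30 (mod 33).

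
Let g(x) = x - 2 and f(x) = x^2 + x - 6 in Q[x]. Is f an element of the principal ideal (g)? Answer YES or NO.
In Q[x] the ideal (g) consists of all multiples of g, so f ∈ (g) iff g | f, i.e. iff the remainder of f on division by g is 0. Divide f by g (g is monic, so eliminate the leading term of the running remainder at each step):
  leading term x^2: subtract (x)·g(x) = x^2 - 2·x, leaving 3·x - 6
  leading term 3·x: subtract (3)·g(x) = 3·x - 6, leaving 0
The remainder is 0, so f(x) = g(x) · h(x) with h(x) = x + 3. Hence g | f, i.e. f ∈ (g).

Final answer: YES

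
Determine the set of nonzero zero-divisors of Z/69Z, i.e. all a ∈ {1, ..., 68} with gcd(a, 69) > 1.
nonzero zero-divisors of Z/69Z = {3, 6, 9, 12, 15, 18, 21, 23, 24, 27, 30, 33, 36, 39, 42, 45, 46, 48, 51, 54, 57, 60, 63, 66}

An element a ∈ Z/69Z (with a ≠ 0) is a zero-divisor iff gcd(a, 69) > 1 (because a is a unit precisely when gcd(a, n) = 1, and in Z/nZ every nonzero, non-unit element is a zero-divisor). Scan a = 1, ..., 68 and keep those with gcd(a, 69) > 1:
  gcd(3, 69) = 3, gcd(6, 69) = 3, gcd(9, 69) = 3, gcd(12, 69) = 3, gcd(15, 69) = 3, gcd(18, 69) = 3, gcd(21, 69) = 3, gcd(23, 69) = 23, gcd(24, 69) = 3, gcd(27, 69) = 3, gcd(30, 69) = 3, gcd(33, 69) = 3, gcd(36, 69) = 3, gcd(39, 69) = 3, gcd(42, 69) = 3, gcd(45, 69) = 3, gcd(46, 69) = 23, gcd(48, 69) = 3, gcd(51, 69) = 3, gcd(54, 69) = 3, gcd(57, 69) = 3, gcd(60, 69) = 3, gcd(63, 69) = 3, gcd(66, 69) = 3.
All other a ∈ {1, ..., 68} have gcd(a, 69) = 1 and are units. So the nonzero zero-divisors are exactly the 24 values of a appearing in this scan.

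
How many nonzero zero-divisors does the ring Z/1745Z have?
Z/1745Z has 352 nonzero zero-divisors

In Z/1745Z each nonzero element is either a unit (gcd with 1745 is 1) or a zero-divisor (gcd > 1). The number of units is φ(1745): factorise 1745 = 5 · 349, so φ(1745) = (5 − 1) · (349 − 1) = 4 · 348 = 1392. The nonzero elements number 1745 − 1 = 1744. Hence the nonzero zero-divisors number 1744 − 1392 = 352.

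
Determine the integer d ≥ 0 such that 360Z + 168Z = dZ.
In the PID Z, (a, b) is generated by gcd(a, b). Compute gcd(360, 168) with the extended Euclidean algorithm, tracking rows (r, s, t) with s·360 + t·168 = r:
  row A: (360, 1, 0)   [1·360 + 0·168 = 360]
  row B: (168, 0, 1)   [0·360 + 1·168 = 168]
  360 = 2·168 + 24   → row C = row A − 2·row B = (24, 1, −2)   [check: 1·360 − 2·168 = 24]
  168 = 7·24 + 0   → remainder 0, stop. gcd = 24 (last nonzero row C).
So gcd(360, 168) = 24, with Bézout identity 1·360 − 2·168 = 24. Containment (⊇): the Bézout identity exhibits 24 as an element of (360, 168), giving (24) ⊆ (360, 168). Containment (⊆): since 24 | 360 and 24 | 168 (360 = 24·15, 168 = 24·7), every Z-linear combination of 360 and 168 is divisible by 24, so (360, 168) ⊆ (24). Therefore (360, 168) = (24), d = 24.

Final answer: (360, 168) = (24); d = 24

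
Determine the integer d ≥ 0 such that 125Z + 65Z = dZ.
(125, 65) = (5); d = 5

In the PID Z, (a, b) is generated by gcd(a, b). Compute gcd(125, 65) with the extended Euclidean algorithm, tracking rows (r, s, t) with s·125 + t·65 = r:
  row A: (125, 1, 0)   [1·125 + 0·65 = 125]
  row B: (65, 0, 1)   [0·125 + 1·65 = 65]
  125 = 1·65 + 60   → row C = row A − 1·row B = (60, 1, −1)   [check: 1·125 − 1·65 = 60]
  65 = 1·60 + 5   → row D = row B − 1·row C = (5, −1, 2)   [check: −1·125 + 2·65 = 5]
  60 = 12·5 + 0   → remainder 0, stop. gcd = 5 (last nonzero row D).
So gcd(125, 65) = 5, with Bézout identity −1·125 + 2·65 = 5. Containment (⊇): the Bézout identity exhibits 5 as an element of (125, 65), giving (5) ⊆ (125, 65). Containment (⊆): since 5 | 125 and 5 | 65 (125 = 5·25, 65 = 5·13), every Z-linear combination of 125 and 65 is divisible by 5, so (125, 65) ⊆ (5). Therefore (125, 65) = (5), d = 5.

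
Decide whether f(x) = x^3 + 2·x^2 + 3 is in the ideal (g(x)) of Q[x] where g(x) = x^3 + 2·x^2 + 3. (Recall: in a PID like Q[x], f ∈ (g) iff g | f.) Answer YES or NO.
YES

In Q[x] the ideal (g) consists of all multiples of g, so f ∈ (g) iff g | f, i.e. iff the remainder of f on division by g is 0. Divide f by g (g is monic, so eliminate the leading term of the running remainder at each step):
  leading term x^3: subtract (1)·g(x) = x^3 + 2·x^2 + 3, leaving 0
The remainder is 0, so f(x) = g(x) · h(x) with h(x) = 1. Hence g | f, i.e. f ∈ (g).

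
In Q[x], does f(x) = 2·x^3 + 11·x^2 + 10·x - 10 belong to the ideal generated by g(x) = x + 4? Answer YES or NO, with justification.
In Q[x] the ideal (g) consists of all multiples of g, so f ∈ (g) iff g | f, i.e. iff the remainder of f on division by g is 0. Divide f by g (g is monic, so eliminate the leading term of the running remainder at each step):
  leading term 2·x^3: subtract (2·x^2)·g(x) = 2·x^3 + 8·x^2, leaving 3·x^2 + 10·x - 10
  leading term 3·x^2: subtract (3·x)·g(x) = 3·x^2 + 12·x, leaving -2·x - 10
  leading term -2·x: subtract (-2)·g(x) = -2·x - 8, leaving -2
The remainder r(x) = -2 ≠ 0 (and deg r < deg g), so g ∤ f, i.e. f ∉ (g).

Final answer: NO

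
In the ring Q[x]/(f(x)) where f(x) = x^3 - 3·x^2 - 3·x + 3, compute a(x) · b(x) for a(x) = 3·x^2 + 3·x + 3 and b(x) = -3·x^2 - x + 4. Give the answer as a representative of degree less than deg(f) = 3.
a · b ≡ -144·x^2 - 81·x + 129 (mod f(x))

First multiply in Q[x] without reducing: a · b = -9·x^4 - 12·x^3 + 9·x + 12. Now divide by f(x) = x^3 - 3·x^2 - 3·x + 3, eliminating the leading term at each step:
  leading term -9·x^4: subtract (-9·x)·f(x) = -9·x^4 + 27·x^3 + 27·x^2 - 27·x, leaving -39·x^3 - 27·x^2 + 36·x + 12
  leading term -39·x^3: subtract (-39)·f(x) = -39·x^3 + 117·x^2 + 117·x - 117, leaving -144·x^2 - 81·x + 129
The degree is now < 3, so this is the remainder. Hence a · b ≡ -144·x^2 - 81·x + 129 in Q[x]/(f).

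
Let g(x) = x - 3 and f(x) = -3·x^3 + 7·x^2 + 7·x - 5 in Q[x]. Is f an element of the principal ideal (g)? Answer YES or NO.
NO

In Q[x] the ideal (g) consists of all multiples of g, so f ∈ (g) iff g | f, i.e. iff the remainder of f on division by g is 0. Divide f by g (g is monic, so eliminate the leading term of the running remainder at each step):
  leading term -3·x^3: subtract (-3·x^2)·g(x) = -3·x^3 + 9·x^2, leaving -2·x^2 + 7·x - 5
  leading term -2·x^2: subtract (-2·x)·g(x) = -2·x^2 + 6·x, leaving x - 5
  leading term x: subtract (1)·g(x) = x - 3, leaving -2
The remainder r(x) = -2 ≠ 0 (and deg r < deg g), so g ∤ f, i.e. f ∉ (g).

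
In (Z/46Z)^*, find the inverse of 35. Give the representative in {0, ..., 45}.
35^(−1) ≡ 25 (mod 46)

Apply the extended Euclidean algorithm to (46, 35), tracking rows (r, s, t) with s·46 + t·35 = r. Each division r_prev = q·r_cur + r_new produces the new row as (previous row) − q·(current row):
  row A: (46, 1, 0)   [1·46 + 0·35 = 46]
  row B: (35, 0, 1)   [0·46 + 1·35 = 35]
  46 = 1·35 + 11   → row C = row A − 1·row B = (11, 1, −1)   [check: 1·46 − 1·35 = 11]
  35 = 3·11 + 2   → row D = row B − 3·row C = (2, −3, 4)   [check: −3·46 + 4·35 = 2]
  11 = 5·2 + 1   → row E = row C − 5·row D = (1, 16, −21)   [check: 16·46 − 21·35 = 1]
  2 = 2·1 + 0   → remainder 0, stop. gcd = 1 (last nonzero row E).
The gcd is 1, so 35 is invertible mod 46. The last nonzero row gives 16·46 − 21·35 = 1, so t = −21. So 35^(−1) ≡ −21 ≡ 25 (mod 46). Verify: 35 · 25 = 875 ≡ 1 (mod 46). ✓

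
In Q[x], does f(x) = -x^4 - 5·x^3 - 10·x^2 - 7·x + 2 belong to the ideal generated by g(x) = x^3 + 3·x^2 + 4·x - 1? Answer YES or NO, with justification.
In Q[x] the ideal (g) consists of all multiples of g, so f ∈ (g) iff g | f, i.e. iff the remainder of f on division by g is 0. Divide f by g (g is monic, so eliminate the leading term of the running remainder at each step):
  leading term -x^4: subtract (-x)·g(x) = -x^4 - 3·x^3 - 4·x^2 + x, leaving -2·x^3 - 6·x^2 - 8·x + 2
  leading term -2·x^3: subtract (-2)·g(x) = -2·x^3 - 6·x^2 - 8·x + 2, leaving 0
The remainder is 0, so f(x) = g(x) · h(x) with h(x) = -x - 2. Hence g | f, i.e. f ∈ (g).

Final answer: YES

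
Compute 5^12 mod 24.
Use repeated squaring. Binary(12) = 1100. Walk through the bits of the exponent 12 left-to-right: at each bit after the leading one, square the running value, then multiply by 5 if the bit is 1 (always reducing mod 24):
  bit 1 = 1 (leading): start with 5.
  bit 2 = 1: square 5^2 = 25 ≡ 1; bit is 1, so multiply 1·5 = 5 (mod 24).
  bit 3 = 0: square 5^2 = 25 ≡ 1 (mod 24).
  bit 4 = 0: square 1^2 = 1 (mod 24).
Final value: 5^12 ≡ 1 (mod 24).

Final answer: 1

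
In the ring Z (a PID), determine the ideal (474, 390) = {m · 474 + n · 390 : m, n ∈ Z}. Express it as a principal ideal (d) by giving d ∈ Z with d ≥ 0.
(474, 390) = (6); d = 6

In the PID Z, (a, b) is generated by gcd(a, b). Compute gcd(474, 390) with the extended Euclidean algorithm, tracking rows (r, s, t) with s·474 + t·390 = r:
  row A: (474, 1, 0)   [1·474 + 0·390 = 474]
  row B: (390, 0, 1)   [0·474 + 1·390 = 390]
  474 = 1·390 + 84   → row C = row A − 1·row B = (84, 1, −1)   [check: 1·474 − 1·390 = 84]
  390 = 4·84 + 54   → row D = row B − 4·row C = (54, −4, 5)   [check: −4·474 + 5·390 = 54]
  84 = 1·54 + 30   → row E = row C − 1·row D = (30, 5, −6)   [check: 5·474 − 6·390 = 30]
  54 = 1·30 + 24   → row F = row D − 1·row E = (24, −9, 11)   [check: −9·474 + 11·390 = 24]
  30 = 1·24 + 6   → row G = row E − 1·row F = (6, 14, −17)   [check: 14·474 − 17·390 = 6]
  24 = 4·6 + 0   → remainder 0, stop. gcd = 6 (last nonzero row G).
So gcd(474, 390) = 6, with Bézout identity 14·474 − 17·390 = 6. Containment (⊇): the Bézout identity exhibits 6 as an element of (474, 390), giving (6) ⊆ (474, 390). Containment (⊆): since 6 | 474 and 6 | 390 (474 = 6·79, 390 = 6·65), every Z-linear combination of 474 and 390 is divisible by 6, so (474, 390) ⊆ (6). Therefore (474, 390) = (6), d = 6.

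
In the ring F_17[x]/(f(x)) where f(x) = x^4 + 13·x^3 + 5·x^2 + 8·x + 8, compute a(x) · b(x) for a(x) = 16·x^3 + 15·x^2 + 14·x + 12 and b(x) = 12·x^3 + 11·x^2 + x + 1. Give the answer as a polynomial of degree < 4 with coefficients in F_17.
a · b ≡ 9·x^3 + 9·x^2 + 6·x + 8 (mod f(x))

Multiply as integer polynomials: a · b = 192·x^6 + 356·x^5 + 349·x^4 + 329·x^3 + 161·x^2 + 26·x + 12. Reducing coefficients mod 17: a · b ≡ 5·x^6 + 16·x^5 + 9·x^4 + 6·x^3 + 8·x^2 + 9·x + 12. Now divide by f(x) = x^4 + 13·x^3 + 5·x^2 + 8·x + 8 in F_17[x], eliminating the leading term at each step:
  leading term 5·x^6: subtract (5·x^2)·f(x) = 5·x^6 + 14·x^5 + 8·x^4 + 6·x^3 + 6·x^2, leaving 2·x^5 + x^4 + 2·x^2 + 9·x + 12 (coefficients mod 17)
  leading term 2·x^5: subtract (2·x)·f(x) = 2·x^5 + 9·x^4 + 10·x^3 + 16·x^2 + 16·x, leaving 9·x^4 + 7·x^3 + 3·x^2 + 10·x + 12 (coefficients mod 17)
  leading term 9·x^4: subtract (9)·f(x) = 9·x^4 + 15·x^3 + 11·x^2 + 4·x + 4, leaving 9·x^3 + 9·x^2 + 6·x + 8 (coefficients mod 17)
The degree is now < 4, so this is the remainder. Hence a · b ≡ 9·x^3 + 9·x^2 + 6·x + 8 in F_17[x]/(f).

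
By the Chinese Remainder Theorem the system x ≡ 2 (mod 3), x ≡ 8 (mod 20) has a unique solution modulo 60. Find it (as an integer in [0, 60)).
x ≡ 8 (mod 60); the representative in [0, 60) is 8

The moduli 3, 20 are pairwise coprime, so by the CRT there is a unique solution mod 3·20 = 60.
Solve by successive substitution. Start with x ≡ 2 (mod 3).
  Combine with x ≡ 8 (mod 20): write x = 2 + 3·t and require 2 + 3·t ≡ 8 (mod 20), i.e. 3·t ≡ 8 − 2 ≡ 6 (mod 20). Since 3^(−1) ≡ 7 (mod 20), t ≡ 7·6 ≡ 2 (mod 20). So x ≡ 2 + 3·2 = 8 (mod 60).
Unique solution in [0, 60): x = 8.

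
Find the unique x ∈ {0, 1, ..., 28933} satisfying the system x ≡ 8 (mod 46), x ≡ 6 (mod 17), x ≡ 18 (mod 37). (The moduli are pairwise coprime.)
x ≡ 28804 (mod 28934); the representative in [0, 28934) is 28804

The moduli 46, 17, 37 are pairwise coprime, so by the CRT there is a unique solution mod 46·17·37 = 28934.
Solve by successive substitution. Start with x ≡ 8 (mod 46).
  Combine with x ≡ 6 (mod 17): write x = 8 + 46·t and require 8 + 46·t ≡ 6 (mod 17), i.e. 46·t ≡ 6 − 8 ≡ 15 (mod 17). Since 46^(−1) ≡ 10 (mod 17) (46 ≡ 12 (mod 17)), t ≡ 10·15 ≡ 14 (mod 17). So x ≡ 8 + 46·14 = 652 (mod 782).
  Combine with x ≡ 18 (mod 37): write x = 652 + 782·t and require 652 + 782·t ≡ 18 (mod 37), i.e. 782·t ≡ 18 − 652 ≡ 32 (mod 37). Since 782^(−1) ≡ 15 (mod 37) (782 ≡ 5 (mod 37)), t ≡ 15·32 ≡ 36 (mod 37). So x ≡ 652 + 782·36 = 28804 (mod 28934).
Unique solution in [0, 28934): x = 28804.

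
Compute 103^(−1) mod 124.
103^(−1) ≡ 59 (mod 124)

Apply the extended Euclidean algorithm to (124, 103), tracking rows (r, s, t) with s·124 + t·103 = r. Each division r_prev = q·r_cur + r_new produces the new row as (previous row) − q·(current row):
  row A: (124, 1, 0)   [1·124 + 0·103 = 124]
  row B: (103, 0, 1)   [0·124 + 1·103 = 103]
  124 = 1·103 + 21   → row C = row A − 1·row B = (21, 1, −1)   [check: 1·124 − 1·103 = 21]
  103 = 4·21 + 19   → row D = row B − 4·row C = (19, −4, 5)   [check: −4·124 + 5·103 = 19]
  21 = 1·19 + 2   → row E = row C − 1·row D = (2, 5, −6)   [check: 5·124 − 6·103 = 2]
  19 = 9·2 + 1   → row F = row D − 9·row E = (1, −49, 59)   [check: −49·124 + 59·103 = 1]
  2 = 2·1 + 0   → remainder 0, stop. gcd = 1 (last nonzero row F).
The gcd is 1, so 103 is invertible mod 124. The last nonzero row gives −49·124 + 59·103 = 1, so t = 59. So 103^(−1) ≡ 59 (mod 124). Verify: 103 · 59 = 6077 ≡ 1 (mod 124). ✓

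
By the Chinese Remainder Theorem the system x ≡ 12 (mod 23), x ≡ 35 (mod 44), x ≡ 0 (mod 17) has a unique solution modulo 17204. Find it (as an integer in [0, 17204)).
x ≡ 15215 (mod 17204); the representative in [0, 17204) is 15215

The moduli 23, 44, 17 are pairwise coprime, so by the CRT there is a unique solution mod 23·44·17 = 17204.
Solve by successive substitution. Start with x ≡ 12 (mod 23).
  Combine with x ≡ 35 (mod 44): write x = 12 + 23·t and require 12 + 23·t ≡ 35 (mod 44), i.e. 23·t ≡ 35 − 12 ≡ 23 (mod 44). Since 23^(−1) ≡ 23 (mod 44), t ≡ 23·23 ≡ 1 (mod 44). So x ≡ 12 + 23·1 = 35 (mod 1012).
  Combine with x ≡ 0 (mod 17): write x = 35 + 1012·t and require 35 + 1012·t ≡ 0 (mod 17), i.e. 1012·t ≡ 0 − 35 ≡ 16 (mod 17). Since 1012^(−1) ≡ 2 (mod 17) (1012 ≡ 9 (mod 17)), t ≡ 2·16 ≡ 15 (mod 17). So x ≡ 35 + 1012·15 = 15215 (mod 17204).
Unique solution in [0, 17204): x = 15215.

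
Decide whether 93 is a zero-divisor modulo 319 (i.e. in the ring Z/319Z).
gcd(93, 319) = 1, so 93 is a unit in Z/319Z (it has a multiplicative inverse). A unit cannot be a zero-divisor: if 93·b ≡ 0 then multiplying both sides by 93^(−1) gives b ≡ 0. So 93 is not a zero-divisor.

Final answer: NO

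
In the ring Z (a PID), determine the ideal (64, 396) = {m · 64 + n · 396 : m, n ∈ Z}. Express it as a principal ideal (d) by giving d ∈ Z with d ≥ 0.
In the PID Z, (a, b) is generated by gcd(a, b). Compute gcd(396, 64) with the extended Euclidean algorithm, tracking rows (r, s, t) with s·396 + t·64 = r:
  row A: (396, 1, 0)   [1·396 + 0·64 = 396]
  row B: (64, 0, 1)   [0·396 + 1·64 = 64]
  396 = 6·64 + 12   → row C = row A − 6·row B = (12, 1, −6)   [check: 1·396 − 6·64 = 12]
  64 = 5·12 + 4   → row D = row B − 5·row C = (4, −5, 31)   [check: −5·396 + 31·64 = 4]
  12 = 3·4 + 0   → remainder 0, stop. gcd = 4 (last nonzero row D).
So gcd(64, 396) = 4, with Bézout identity −5·396 + 31·64 = 4. Containment (⊇): the Bézout identity exhibits 4 as an element of (64, 396), giving (4) ⊆ (64, 396). Containment (⊆): since 4 | 64 and 4 | 396 (64 = 4·16, 396 = 4·99), every Z-linear combination of 64 and 396 is divisible by 4, so (64, 396) ⊆ (4). Therefore (64, 396) = (4), d = 4.

Final answer: (64, 396) = (4); d = 4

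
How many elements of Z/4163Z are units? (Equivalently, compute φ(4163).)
Z/4163Z has φ(4163) = 3960 units

An element a ∈ Z/4163Z is a unit iff gcd(a, 4163) = 1, so the number of units is φ(4163). φ is multiplicative, with φ(p^e) = p^e − p^(e−1). Factorise 4163 = 23 · 181. Then
  φ(4163) = (23 − 1) · (181 − 1) = 22 · 180 = 3960.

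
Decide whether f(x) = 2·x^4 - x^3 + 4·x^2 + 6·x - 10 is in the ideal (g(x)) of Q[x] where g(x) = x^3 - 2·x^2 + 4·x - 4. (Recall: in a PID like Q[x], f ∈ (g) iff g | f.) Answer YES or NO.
In Q[x] the ideal (g) consists of all multiples of g, so f ∈ (g) iff g | f, i.e. iff the remainder of f on division by g is 0. Divide f by g (g is monic, so eliminate the leading term of the running remainder at each step):
  leading term 2·x^4: subtract (2·x)·g(x) = 2·x^4 - 4·x^3 + 8·x^2 - 8·x, leaving 3·x^3 - 4·x^2 + 14·x - 10
  leading term 3·x^3: subtract (3)·g(x) = 3·x^3 - 6·x^2 + 12·x - 12, leaving 2·x^2 + 2·x + 2
The remainder r(x) = 2·x^2 + 2·x + 2 ≠ 0 (and deg r < deg g), so g ∤ f, i.e. f ∉ (g).

Final answer: NO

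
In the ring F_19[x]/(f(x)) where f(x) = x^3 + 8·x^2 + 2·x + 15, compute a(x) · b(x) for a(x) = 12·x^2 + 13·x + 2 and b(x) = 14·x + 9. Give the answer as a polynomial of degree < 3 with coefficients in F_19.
Multiply as integer polynomials: a · b = 168·x^3 + 290·x^2 + 145·x + 18. Reducing coefficients mod 19: a · b ≡ 16·x^3 + 5·x^2 + 12·x + 18. Now divide by f(x) = x^3 + 8·x^2 + 2·x + 15 in F_19[x], eliminating the leading term at each step:
  leading term 16·x^3: subtract (16)·f(x) = 16·x^3 + 14·x^2 + 13·x + 12, leaving 10·x^2 + 18·x + 6 (coefficients mod 19)
The degree is now < 3, so this is the remainder. Hence a · b ≡ 10·x^2 + 18·x + 6 in F_19[x]/(f).

Final answer: a · b ≡ 10·x^2 + 18·x + 6 (mod f(x))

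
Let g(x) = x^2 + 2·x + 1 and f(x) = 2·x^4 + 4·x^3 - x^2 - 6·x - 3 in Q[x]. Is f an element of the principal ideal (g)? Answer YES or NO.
YES

In Q[x] the ideal (g) consists of all multiples of g, so f ∈ (g) iff g | f, i.e. iff the remainder of f on division by g is 0. Divide f by g (g is monic, so eliminate the leading term of the running remainder at each step):
  leading term 2·x^4: subtract (2·x^2)·g(x) = 2·x^4 + 4·x^3 + 2·x^2, leaving -3·x^2 - 6·x - 3
  leading term -3·x^2: subtract (-3)·g(x) = -3·x^2 - 6·x - 3, leaving 0
The remainder is 0, so f(x) = g(x) · h(x) with h(x) = 2·x^2 - 3. Hence g | f, i.e. f ∈ (g).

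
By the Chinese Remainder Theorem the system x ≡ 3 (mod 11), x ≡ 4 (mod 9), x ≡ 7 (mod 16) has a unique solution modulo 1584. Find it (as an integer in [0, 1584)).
The moduli 11, 9, 16 are pairwise coprime, so by the CRT there is a unique solution mod 11·9·16 = 1584.
Solve by successive substitution. Start with x ≡ 3 (mod 11).
  Combine with x ≡ 4 (mod 9): write x = 3 + 11·t and require 3 + 11·t ≡ 4 (mod 9), i.e. 11·t ≡ 4 − 3 ≡ 1 (mod 9). Since 11^(−1) ≡ 5 (mod 9) (11 ≡ 2 (mod 9)), t ≡ 5·1 ≡ 5 (mod 9). So x ≡ 3 + 11·5 = 58 (mod 99).
  Combine with x ≡ 7 (mod 16): write x = 58 + 99·t and require 58 + 99·t ≡ 7 (mod 16), i.e. 99·t ≡ 7 − 58 ≡ 13 (mod 16). Since 99^(−1) ≡ 11 (mod 16) (99 ≡ 3 (mod 16)), t ≡ 11·13 ≡ 15 (mod 16). So x ≡ 58 + 99·15 = 1543 (mod 1584).
Unique solution in [0, 1584): x = 1543.

Final answer: x ≡ 1543 (mod 1584); the representative in [0, 1584) is 1543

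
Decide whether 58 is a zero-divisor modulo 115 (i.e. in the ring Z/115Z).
gcd(58, 115) = 1, so 58 is a unit in Z/115Z (it has a multiplicative inverse). A unit cannot be a zero-divisor: if 58·b ≡ 0 then multiplying both sides by 58^(−1) gives b ≡ 0. So 58 is not a zero-divisor.

Final answer: NO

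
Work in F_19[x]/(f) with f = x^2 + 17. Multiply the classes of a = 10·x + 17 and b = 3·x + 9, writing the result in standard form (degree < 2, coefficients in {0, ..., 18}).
Multiply as integer polynomials: a · b = 30·x^2 + 141·x + 153. Reducing coefficients mod 19: a · b ≡ 11·x^2 + 8·x + 1. Now divide by f(x) = x^2 + 17 in F_19[x], eliminating the leading term at each step:
  leading term 11·x^2: subtract (11)·f(x) = 11·x^2 + 16, leaving 8·x + 4 (coefficients mod 19)
The degree is now < 2, so this is the remainder. Hence a · b ≡ 8·x + 4 in F_19[x]/(f).

Final answer: a · b ≡ 8·x + 4 (mod f(x))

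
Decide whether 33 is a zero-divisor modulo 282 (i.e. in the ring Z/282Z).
YES

gcd(33, 282) = 3 > 1, so 33 is not a unit in Z/282Z. In Z/nZ every nonzero non-unit is a zero-divisor: explicitly, take b = 282/gcd = 94 ≠ 0 (mod 282); then 33·94 = 3102 = 11·282, i.e. 33·94 ≡ 0 (mod 282). So 33 is a zero-divisor.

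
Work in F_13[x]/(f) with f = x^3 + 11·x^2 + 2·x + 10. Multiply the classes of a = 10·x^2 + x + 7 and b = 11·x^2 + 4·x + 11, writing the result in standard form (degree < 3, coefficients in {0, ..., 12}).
Multiply as integer polynomials: a · b = 110·x^4 + 51·x^3 + 191·x^2 + 39·x + 77. Reducing coefficients mod 13: a · b ≡ 6·x^4 + 12·x^3 + 9·x^2 + 12. Now divide by f(x) = x^3 + 11·x^2 + 2·x + 10 in F_13[x], eliminating the leading term at each step:
  leading term 6·x^4: subtract (6·x)·f(x) = 6·x^4 + x^3 + 12·x^2 + 8·x, leaving 11·x^3 + 10·x^2 + 5·x + 12 (coefficients mod 13)
  leading term 11·x^3: subtract (11)·f(x) = 11·x^3 + 4·x^2 + 9·x + 6, leaving 6·x^2 + 9·x + 6 (coefficients mod 13)
The degree is now < 3, so this is the remainder. Hence a · b ≡ 6·x^2 + 9·x + 6 in F_13[x]/(f).

Final answer: a · b ≡ 6·x^2 + 9·x + 6 (mod f(x))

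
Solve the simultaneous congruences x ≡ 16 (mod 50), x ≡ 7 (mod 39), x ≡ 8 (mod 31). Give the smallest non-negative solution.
The moduli 50, 39, 31 are pairwise coprime, so by the CRT there is a unique solution mod 50·39·31 = 60450.
Solve by successive substitution. Start with x ≡ 16 (mod 50).
  Combine with x ≡ 7 (mod 39): write x = 16 + 50·t and require 16 + 50·t ≡ 7 (mod 39), i.e. 50·t ≡ 7 − 16 ≡ 30 (mod 39). Since 50^(−1) ≡ 32 (mod 39) (50 ≡ 11 (mod 39)), t ≡ 32·30 ≡ 24 (mod 39). So x ≡ 16 + 50·24 = 1216 (mod 1950).
  Combine with x ≡ 8 (mod 31): write x = 1216 + 1950·t and require 1216 + 1950·t ≡ 8 (mod 31), i.e. 1950·t ≡ 8 − 1216 ≡ 1 (mod 31). Since 1950^(−1) ≡ 10 (mod 31) (1950 ≡ 28 (mod 31)), t ≡ 10·1 ≡ 10 (mod 31). So x ≡ 1216 + 1950·10 = 20716 (mod 60450).
Unique solution in [0, 60450): x = 20716.

Final answer: x ≡ 20716 (mod 60450); the representative in [0, 60450) is 20716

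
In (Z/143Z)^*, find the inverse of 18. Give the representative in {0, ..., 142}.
Apply the extended Euclidean algorithm to (143, 18), tracking rows (r, s, t) with s·143 + t·18 = r. Each division r_prev = q·r_cur + r_new produces the new row as (previous row) − q·(current row):
  row A: (143, 1, 0)   [1·143 + 0·18 = 143]
  row B: (18, 0, 1)   [0·143 + 1·18 = 18]
  143 = 7·18 + 17   → row C = row A − 7·row B = (17, 1, −7)   [check: 1·143 − 7·18 = 17]
  18 = 1·17 + 1   → row D = row B − 1·row C = (1, −1, 8)   [check: −1·143 + 8·18 = 1]
  17 = 17·1 + 0   → remainder 0, stop. gcd = 1 (last nonzero row D).
The gcd is 1, so 18 is invertible mod 143. The last nonzero row gives −1·143 + 8·18 = 1, so t = 8. So 18^(−1) ≡ 8 (mod 143). Verify: 18 · 8 = 144 ≡ 1 (mod 143). ✓

Final answer: 18^(−1) ≡ 8 (mod 143)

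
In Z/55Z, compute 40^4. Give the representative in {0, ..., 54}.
25

Use repeated squaring. Binary(4) = 100. Walk through the bits of the exponent 4 left-to-right: at each bit after the leading one, square the running value, then multiply by 40 if the bit is 1 (always reducing mod 55):
  bit 1 = 1 (leading): start with 40.
  bit 2 = 0: square 40^2 = 1600 ≡ 5 (mod 55).
  bit 3 = 0: square 5^2 = 25 (mod 55).
Final value: 40^4 ≡ 25 (mod 55).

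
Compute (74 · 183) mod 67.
8

Reduce the factors first: 74 ≡ 7, 183 ≡ 49 (mod 67), so 74 · 183 ≡ 7 · 49 (mod 67). 7 · 49 = 343. Dividing by 67: 343 = 5·67 + 8. So (74 · 183) mod 67 = 8.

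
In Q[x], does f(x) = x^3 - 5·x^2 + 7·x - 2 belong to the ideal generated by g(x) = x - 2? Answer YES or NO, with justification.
In Q[x] the ideal (g) consists of all multiples of g, so f ∈ (g) iff g | f, i.e. iff the remainder of f on division by g is 0. Divide f by g (g is monic, so eliminate the leading term of the running remainder at each step):
  leading term x^3: subtract (x^2)·g(x) = x^3 - 2·x^2, leaving -3·x^2 + 7·x - 2
  leading term -3·x^2: subtract (-3·x)·g(x) = -3·x^2 + 6·x, leaving x - 2
  leading term x: subtract (1)·g(x) = x - 2, leaving 0
The remainder is 0, so f(x) = g(x) · h(x) with h(x) = x^2 - 3·x + 1. Hence g | f, i.e. f ∈ (g).

Final answer: YES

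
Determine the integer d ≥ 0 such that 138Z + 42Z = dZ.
In the PID Z, (a, b) is generated by gcd(a, b). Compute gcd(138, 42) with the extended Euclidean algorithm, tracking rows (r, s, t) with s·138 + t·42 = r:
  row A: (138, 1, 0)   [1·138 + 0·42 = 138]
  row B: (42, 0, 1)   [0·138 + 1·42 = 42]
  138 = 3·42 + 12   → row C = row A − 3·row B = (12, 1, −3)   [check: 1·138 − 3·42 = 12]
  42 = 3·12 + 6   → row D = row B − 3·row C = (6, −3, 10)   [check: −3·138 + 10·42 = 6]
  12 = 2·6 + 0   → remainder 0, stop. gcd = 6 (last nonzero row D).
So gcd(138, 42) = 6, with Bézout identity −3·138 + 10·42 = 6. Containment (⊇): the Bézout identity exhibits 6 as an element of (138, 42), giving (6) ⊆ (138, 42). Containment (⊆): since 6 | 138 and 6 | 42 (138 = 6·23, 42 = 6·7), every Z-linear combination of 138 and 42 is divisible by 6, so (138, 42) ⊆ (6). Therefore (138, 42) = (6), d = 6.

Final answer: (138, 42) = (6); d = 6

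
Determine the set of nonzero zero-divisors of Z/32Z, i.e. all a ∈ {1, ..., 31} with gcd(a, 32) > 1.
An element a ∈ Z/32Z (with a ≠ 0) is a zero-divisor iff gcd(a, 32) > 1 (because a is a unit precisely when gcd(a, n) = 1, and in Z/nZ every nonzero, non-unit element is a zero-divisor). Scan a = 1, ..., 31 and keep those with gcd(a, 32) > 1:
  gcd(2, 32) = 2, gcd(4, 32) = 4, gcd(6, 32) = 2, gcd(8, 32) = 8, gcd(10, 32) = 2, gcd(12, 32) = 4, gcd(14, 32) = 2, gcd(16, 32) = 16, gcd(18, 32) = 2, gcd(20, 32) = 4, gcd(22, 32) = 2, gcd(24, 32) = 8, gcd(26, 32) = 2, gcd(28, 32) = 4, gcd(30, 32) = 2.
All other a ∈ {1, ..., 31} have gcd(a, 32) = 1 and are units. So the nonzero zero-divisors are exactly the 15 values of a appearing in this scan.

Final answer: nonzero zero-divisors of Z/32Z = {2, 4, 6, 8, 10, 12, 14, 16, 18, 20, 22, 24, 26, 28, 30}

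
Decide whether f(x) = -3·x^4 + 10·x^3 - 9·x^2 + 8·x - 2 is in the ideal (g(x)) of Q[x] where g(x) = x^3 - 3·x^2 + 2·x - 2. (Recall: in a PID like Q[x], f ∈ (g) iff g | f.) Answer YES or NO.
In Q[x] the ideal (g) consists of all multiples of g, so f ∈ (g) iff g | f, i.e. iff the remainder of f on division by g is 0. Divide f by g (g is monic, so eliminate the leading term of the running remainder at each step):
  leading term -3·x^4: subtract (-3·x)·g(x) = -3·x^4 + 9·x^3 - 6·x^2 + 6·x, leaving x^3 - 3·x^2 + 2·x - 2
  leading term x^3: subtract (1)·g(x) = x^3 - 3·x^2 + 2·x - 2, leaving 0
The remainder is 0, so f(x) = g(x) · h(x) with h(x) = 1 - 3·x. Hence g | f, i.e. f ∈ (g).

Final answer: YES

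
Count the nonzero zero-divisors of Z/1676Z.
In Z/1676Z each nonzero element is either a unit (gcd with 1676 is 1) or a zero-divisor (gcd > 1). The number of units is φ(1676): factorise 1676 = 2^2 · 419, so φ(1676) = (2^2 − 2^1) · (419 − 1) = 2 · 418 = 836. The nonzero elements number 1676 − 1 = 1675. Hence the nonzero zero-divisors number 1675 − 836 = 839.

Final answer: Z/1676Z has 839 nonzero zero-divisors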